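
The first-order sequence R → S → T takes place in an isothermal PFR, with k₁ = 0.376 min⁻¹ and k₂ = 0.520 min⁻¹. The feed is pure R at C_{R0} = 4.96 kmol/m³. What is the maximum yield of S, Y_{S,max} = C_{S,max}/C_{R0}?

0.310

At the optimum, C_{S,max}/C_{R0} = (k₁/k₂)^[k₂/(k₂−k₁)].
= (0.376/0.520)^(0.520/(0.520−0.376)) = (0.7231)^(3.611) = 0.3101.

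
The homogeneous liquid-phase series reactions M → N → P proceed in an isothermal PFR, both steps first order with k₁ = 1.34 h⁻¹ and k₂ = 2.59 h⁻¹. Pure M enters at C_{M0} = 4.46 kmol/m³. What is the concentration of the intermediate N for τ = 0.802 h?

1.03 kmol/m³

Solving the coupled first-order balances gives C_N(τ) = [k₁/(k₂−k₁)]·C_{M0}·(e^(−k₁τ) − e^(−k₂τ)).
e^(−k₁τ) = e^(−1.34×0.802) = e^(−1.075) = 0.3414; e^(−k₂τ) = e^(−2.077) = 0.1253.
C_N = 1.34×4.46/(2.59−1.34) × (0.3414−0.1253) = 4.781×0.2161 = 1.033 kmol/m³.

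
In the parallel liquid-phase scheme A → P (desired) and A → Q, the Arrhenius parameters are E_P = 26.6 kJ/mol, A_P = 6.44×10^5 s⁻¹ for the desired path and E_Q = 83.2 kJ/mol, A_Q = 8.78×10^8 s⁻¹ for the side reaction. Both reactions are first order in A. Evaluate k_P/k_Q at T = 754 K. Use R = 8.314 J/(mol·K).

k_P/k_Q = (A_P/A_Q)·exp[−(E_P−E_Q)/(RT)] = (A_P/A_Q)·exp[(E_Q−E_P)/(RT)].
(E_Q−E_P)/(RT) = (83.2−26.6)×10³/(8.314×754) = 56600/6269 = 9.029.
k_P/k_Q = (6.44×10^5/8.78×10^8)·exp(9.029) = 7.335×10^-4 × 8341 = 6.12.
Since E_P < E_Q, lowering the temperature improves selectivity toward P.

6.12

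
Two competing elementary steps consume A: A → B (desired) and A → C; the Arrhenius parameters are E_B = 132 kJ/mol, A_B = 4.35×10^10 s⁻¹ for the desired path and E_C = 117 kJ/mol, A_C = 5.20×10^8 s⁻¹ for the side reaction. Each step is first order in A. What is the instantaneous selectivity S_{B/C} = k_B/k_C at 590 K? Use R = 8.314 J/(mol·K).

k_B/k_C = (A_B/A_C)·exp[−(E_B−E_C)/(RT)] = (A_B/A_C)·exp[(E_C−E_B)/(RT)].
(E_C−E_B)/(RT) = (117−132)×10³/(8.314×590) = -15000/4905 = -3.058.
k_B/k_C = (4.35×10^10/5.20×10^8)·exp(-3.058) = 83.65 × 0.04698 = 3.93.
Since E_B > E_C, raising the temperature improves selectivity toward B.

3.93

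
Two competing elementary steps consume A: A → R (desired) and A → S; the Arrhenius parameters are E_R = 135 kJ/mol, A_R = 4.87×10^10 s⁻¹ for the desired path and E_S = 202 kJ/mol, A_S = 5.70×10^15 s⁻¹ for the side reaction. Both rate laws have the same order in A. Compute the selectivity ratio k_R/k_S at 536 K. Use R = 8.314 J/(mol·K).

28.9

k_R/k_S = (A_R/A_S)·exp[−(E_R−E_S)/(RT)] = (A_R/A_S)·exp[(E_S−E_R)/(RT)].
(E_S−E_R)/(RT) = (202−135)×10³/(8.314×536) = 67000/4456 = 15.03.
k_R/k_S = (4.87×10^10/5.70×10^15)·exp(15.03) = 8.544×10^-6 × 3.385×10^6 = 28.9.
Since E_R < E_S, lowering the temperature improves selectivity toward R.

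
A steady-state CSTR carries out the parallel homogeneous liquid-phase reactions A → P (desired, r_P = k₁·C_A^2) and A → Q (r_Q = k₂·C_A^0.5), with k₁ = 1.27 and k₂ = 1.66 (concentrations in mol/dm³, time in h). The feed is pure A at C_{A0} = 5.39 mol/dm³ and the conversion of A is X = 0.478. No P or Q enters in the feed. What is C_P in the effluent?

2.02 mol/dm³

Exit C_A = C_{A0}(1−X) = 5.39×0.522 = 2.814 mol/dm³.
In a CSTR the entire volume is at exit conditions, so r_P = 1.27×2.814^2 = 10.05 and r_Q = 1.66×2.814^0.5 = 2.784.
Fraction of consumed A going to P: r_P/(r_P+r_Q) = 0.7831.
C_P = 0.7831·C_{A0}·X = 0.7831×5.39×0.478 = 2.02 mol/dm³.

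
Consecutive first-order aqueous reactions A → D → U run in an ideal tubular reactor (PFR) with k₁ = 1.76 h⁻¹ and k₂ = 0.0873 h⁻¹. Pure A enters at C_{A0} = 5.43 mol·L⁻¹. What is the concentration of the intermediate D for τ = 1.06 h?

The intermediate concentration in a first-order A→B→C sequence is C_D = k₁C_{A0}(e^(−k₁τ) − e^(−k₂τ))/(k₂−k₁).
e^(−k₁τ) = e^(−1.76×1.06) = e^(−1.866) = 0.1548; e^(−k₂τ) = e^(−0.09254) = 0.9116.
C_D = 1.76×5.43/(0.0873−1.76) × (0.1548−0.9116) = (-5.713)×(-0.7568) = 4.324 mol·L⁻¹.

4.32 mol·L⁻¹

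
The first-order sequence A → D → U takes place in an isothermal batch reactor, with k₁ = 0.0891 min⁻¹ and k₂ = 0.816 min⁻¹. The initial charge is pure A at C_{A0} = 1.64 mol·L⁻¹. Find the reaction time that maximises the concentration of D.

For first-order series the maximum of C_D occurs at t_opt = ln(k₂/k₁)/(k₂−k₁).
= ln(0.816/0.0891)/(0.816−0.0891) = ln(9.158)/0.7269 = 2.215/0.7269 = 3.05 min.

3.05 min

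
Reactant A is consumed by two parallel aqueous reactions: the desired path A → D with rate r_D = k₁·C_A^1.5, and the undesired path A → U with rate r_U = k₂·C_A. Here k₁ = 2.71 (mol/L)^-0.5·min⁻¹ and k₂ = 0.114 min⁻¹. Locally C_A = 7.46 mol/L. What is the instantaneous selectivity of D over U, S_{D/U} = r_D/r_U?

S_{D/U} = r_D/r_U = (k₁·C_A^1.5)/(k₂·C_A) = (k₁/k₂)·C_A^0.5.
= (2.71×7.460^1.5) / (0.114×7.460) = 55.22/0.8504 = 64.9.

64.9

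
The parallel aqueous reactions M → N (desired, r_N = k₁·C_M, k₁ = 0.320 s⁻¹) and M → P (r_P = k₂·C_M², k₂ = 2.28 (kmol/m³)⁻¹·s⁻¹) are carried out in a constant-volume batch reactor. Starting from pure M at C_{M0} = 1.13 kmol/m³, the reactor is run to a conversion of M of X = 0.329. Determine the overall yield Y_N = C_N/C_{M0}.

0.0430

C_M = C_{M0}(1−X) = 0.7582 kmol/m³.
Along a PFR/batch, dC_N/dC_M = −r_N/(r_N+r_P) = −k₁/(k₁+k₂·C_M).
Integrating from C_{M0} to C_M: C_N = (0.320/2.28)·ln[(0.320+2.28·1.13)/(0.320+2.28·0.758)] = 0.1404·ln(2.896/2.049) = 0.04859 kmol/m³.
Y_N = C_N/C_{M0} = 0.04859/1.13 = 0.0430.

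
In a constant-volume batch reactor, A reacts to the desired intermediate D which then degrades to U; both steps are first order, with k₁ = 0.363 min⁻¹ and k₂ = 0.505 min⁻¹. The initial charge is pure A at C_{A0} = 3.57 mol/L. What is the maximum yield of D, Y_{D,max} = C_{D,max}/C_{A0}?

Evaluating C_D at t_opt = ln(k₂/k₁)/(k₂−k₁) gives C_{D,max}/C_{A0} = (k₁/k₂)^[k₂/(k₂−k₁)].
= (0.363/0.505)^(0.505/(0.505−0.363)) = (0.7188)^(3.556) = 0.3091.

0.309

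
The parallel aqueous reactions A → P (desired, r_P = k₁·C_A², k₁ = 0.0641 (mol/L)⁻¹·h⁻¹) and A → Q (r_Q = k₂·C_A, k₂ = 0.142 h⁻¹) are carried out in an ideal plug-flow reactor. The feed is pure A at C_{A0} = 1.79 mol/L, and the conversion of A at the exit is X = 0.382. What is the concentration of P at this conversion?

C_A = C_{A0}(1−X) = 1.106 mol/L.
Along a PFR/batch, dC_Q/dC_A = −r_Q/(r_P+r_Q) = −k₂/(k₂+k₁·C_A).
Integrating from C_{A0} to C_A: C_Q = (0.142/0.0641)·ln[(0.142+0.0641·1.79)/(0.142+0.0641·1.11)] = 2.215·ln(0.2567/0.2129) = 0.4147 mol/L.
Then C_P = (C_{A0}−C_A) − C_Q = 0.6838 − 0.4147 = 0.2691 mol/L.

0.269 mol/L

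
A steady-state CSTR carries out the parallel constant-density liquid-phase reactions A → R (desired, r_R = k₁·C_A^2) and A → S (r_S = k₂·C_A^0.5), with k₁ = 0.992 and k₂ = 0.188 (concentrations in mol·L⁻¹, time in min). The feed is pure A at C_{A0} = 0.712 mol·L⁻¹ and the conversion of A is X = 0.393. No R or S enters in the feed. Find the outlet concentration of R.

0.168 mol·L⁻¹

Exit C_A = C_{A0}(1−X) = 0.712×0.607 = 0.4322 mol·L⁻¹.
Rates in a CSTR are evaluated at the outlet concentration: r_R = 0.992×0.4322^2 = 0.1853, r_S = 0.188×0.4322^0.5 = 0.1236.
Fraction of consumed A going to R: r_R/(r_R+r_S) = 0.5999.
C_R = 0.5999·C_{A0}·X = 0.5999×0.712×0.393 = 0.168 mol·L⁻¹.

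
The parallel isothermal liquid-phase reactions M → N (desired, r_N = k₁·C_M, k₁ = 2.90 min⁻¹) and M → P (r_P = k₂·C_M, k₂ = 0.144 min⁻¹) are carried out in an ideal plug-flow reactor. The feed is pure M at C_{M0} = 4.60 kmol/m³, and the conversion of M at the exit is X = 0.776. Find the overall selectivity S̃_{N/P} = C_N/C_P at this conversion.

20.1

C_M = C_{M0}(1−X) = 1.030 kmol/m³.
Both paths are first order in M, so the instantaneous fraction to N is constant: dC_N/d(−C_M) = k₁/(k₁+k₂) = 0.9527.
C_N = 0.9527·(C_{M0}−C_M) = 0.9527×3.570 = 3.40 kmol/m³.
C_P = (C_{M0}−C_M)−C_N = 0.1689 kmol/m³; S̃_{N/P} = 3.401/0.1689 = 20.1.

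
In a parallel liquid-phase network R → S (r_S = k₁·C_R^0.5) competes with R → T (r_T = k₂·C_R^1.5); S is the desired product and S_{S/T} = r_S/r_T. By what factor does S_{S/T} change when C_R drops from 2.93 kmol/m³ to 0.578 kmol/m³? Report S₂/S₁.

5.07

S_{S/T} = (k₁/k₂)·C_R⁻¹, so S₂/S₁ = (C_{R,2}/C_{R,1})⁻¹.
= 2.93/0.578 = 5.07.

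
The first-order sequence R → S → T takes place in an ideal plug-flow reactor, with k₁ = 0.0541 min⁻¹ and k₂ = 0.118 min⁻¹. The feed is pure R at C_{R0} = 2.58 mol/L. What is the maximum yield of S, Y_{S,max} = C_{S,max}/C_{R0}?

0.237

At the optimum, C_{S,max}/C_{R0} = (k₁/k₂)^[k₂/(k₂−k₁)].
= (0.0541/0.118)^(0.118/(0.118−0.0541)) = (0.4585)^(1.847) = 0.2369.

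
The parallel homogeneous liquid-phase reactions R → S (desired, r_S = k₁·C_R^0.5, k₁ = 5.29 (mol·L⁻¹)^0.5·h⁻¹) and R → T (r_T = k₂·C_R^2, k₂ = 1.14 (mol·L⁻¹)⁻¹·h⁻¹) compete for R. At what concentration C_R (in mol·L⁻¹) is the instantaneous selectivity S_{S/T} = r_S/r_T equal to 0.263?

S_{S/T} = (k₁/k₂)·C_R^-1.5 ⇒ C_R = (S·k₂/k₁)^(1/(-1.5)).
= (0.263×1.14/5.29)^(-0.6667) = (0.05668)^(-0.6667) = 6.78 mol·L⁻¹.

6.78 mol·L⁻¹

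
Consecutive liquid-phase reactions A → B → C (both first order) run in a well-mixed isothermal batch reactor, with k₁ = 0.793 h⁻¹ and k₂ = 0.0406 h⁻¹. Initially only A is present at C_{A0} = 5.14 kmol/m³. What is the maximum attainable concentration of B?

4.38 kmol/m³

At the optimum, C_{B,max}/C_{A0} = (k₁/k₂)^[k₂/(k₂−k₁)].
= (0.793/0.0406)^(0.0406/(0.0406−0.793)) = (19.53)^(-0.05396) = 0.8518.
C_{B,max} = 0.8518×5.14 = 4.38 kmol/m³.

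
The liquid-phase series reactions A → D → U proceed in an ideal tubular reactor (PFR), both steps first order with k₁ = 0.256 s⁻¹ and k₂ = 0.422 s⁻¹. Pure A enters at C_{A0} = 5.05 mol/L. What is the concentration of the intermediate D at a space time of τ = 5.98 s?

Solving the coupled first-order balances gives C_D(τ) = [k₁/(k₂−k₁)]·C_{A0}·(e^(−k₁τ) − e^(−k₂τ)).
e^(−k₁τ) = e^(−0.256×5.98) = e^(−1.531) = 0.2163; e^(−k₂τ) = e^(−2.524) = 0.08017.
C_D = 0.256×5.05/(0.422−0.256) × (0.2163−0.08017) = 7.788×0.1362 = 1.060 mol/L.

1.06 mol/L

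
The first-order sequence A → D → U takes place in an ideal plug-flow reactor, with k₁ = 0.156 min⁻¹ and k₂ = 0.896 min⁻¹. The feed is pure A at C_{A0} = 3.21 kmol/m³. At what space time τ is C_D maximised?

2.36 min

For first-order series the maximum of C_D occurs at τ_opt = ln(k₂/k₁)/(k₂−k₁).
= ln(0.896/0.156)/(0.896−0.156) = ln(5.744)/0.7400 = 1.748/0.7400 = 2.36 min.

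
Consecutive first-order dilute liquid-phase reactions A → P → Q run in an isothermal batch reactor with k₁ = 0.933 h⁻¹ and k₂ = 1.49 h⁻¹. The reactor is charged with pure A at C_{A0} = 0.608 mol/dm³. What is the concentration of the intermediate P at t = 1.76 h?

0.123 mol/dm³

For first-order series with pure A initially, C_P(t) = k₁C_{A0}/(k₂−k₁)·(e^(−k₁t) − e^(−k₂t)).
e^(−k₁t) = e^(−0.933×1.76) = e^(−1.642) = 0.1936; e^(−k₂t) = e^(−2.622) = 0.07263.
C_P = 0.933×0.608/(1.49−0.933) × (0.1936−0.07263) = 1.018×0.1209 = 0.1232 mol/dm³.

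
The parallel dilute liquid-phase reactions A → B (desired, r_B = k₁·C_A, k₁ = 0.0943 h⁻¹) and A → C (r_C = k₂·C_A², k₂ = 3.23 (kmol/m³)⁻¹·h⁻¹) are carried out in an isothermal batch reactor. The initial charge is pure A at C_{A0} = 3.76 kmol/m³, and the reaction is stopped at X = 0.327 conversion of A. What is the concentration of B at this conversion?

C_A = C_{A0}(1−X) = 2.530 kmol/m³.
Along a PFR/batch, dC_B/dC_A = −r_B/(r_B+r_C) = −k₁/(k₁+k₂·C_A).
Integrating from C_{A0} to C_A: C_B = (0.0943/3.23)·ln[(0.0943+3.23·3.76)/(0.0943+3.23·2.53)] = 0.02920·ln(12.24/8.268) = 0.01145 kmol/m³.

0.0115 kmol/m³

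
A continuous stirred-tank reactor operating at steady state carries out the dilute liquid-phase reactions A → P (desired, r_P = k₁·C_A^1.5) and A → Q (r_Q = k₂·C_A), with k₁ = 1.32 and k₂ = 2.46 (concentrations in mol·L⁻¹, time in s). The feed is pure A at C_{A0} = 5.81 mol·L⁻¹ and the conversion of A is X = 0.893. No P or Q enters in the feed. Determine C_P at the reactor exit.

1.54 mol·L⁻¹

Exit C_A = C_{A0}(1−X) = 5.81×0.107 = 0.6217 mol·L⁻¹.
In a CSTR the entire volume is at exit conditions, so r_P = 1.32×0.6217^1.5 = 0.6470 and r_Q = 2.46×0.6217 = 1.529.
Fraction of consumed A going to P: r_P/(r_P+r_Q) = 0.2973.
C_P = 0.2973·C_{A0}·X = 0.2973×5.81×0.893 = 1.54 mol·L⁻¹.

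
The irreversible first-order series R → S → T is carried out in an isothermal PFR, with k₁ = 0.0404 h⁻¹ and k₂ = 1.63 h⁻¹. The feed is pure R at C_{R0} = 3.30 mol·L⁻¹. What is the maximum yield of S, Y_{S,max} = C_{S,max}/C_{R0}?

0.0226

At the optimum, C_{S,max}/C_{R0} = (k₁/k₂)^[k₂/(k₂−k₁)].
= (0.0404/1.63)^(1.63/(1.63−0.0404)) = (0.02479)^(1.025) = 0.02256.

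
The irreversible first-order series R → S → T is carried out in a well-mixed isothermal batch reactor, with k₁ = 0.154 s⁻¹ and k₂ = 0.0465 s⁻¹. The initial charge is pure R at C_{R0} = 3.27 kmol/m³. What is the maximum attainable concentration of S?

For a first-order series the maximum intermediate yield is C_{S,max}/C_{R0} = (k₁/k₂)^[k₂/(k₂−k₁)].
= (0.154/0.0465)^(0.0465/(0.0465−0.154)) = (3.312)^(-0.4326) = 0.5957.
C_{S,max} = 0.5957×3.27 = 1.95 kmol/m³.

1.95 kmol/m³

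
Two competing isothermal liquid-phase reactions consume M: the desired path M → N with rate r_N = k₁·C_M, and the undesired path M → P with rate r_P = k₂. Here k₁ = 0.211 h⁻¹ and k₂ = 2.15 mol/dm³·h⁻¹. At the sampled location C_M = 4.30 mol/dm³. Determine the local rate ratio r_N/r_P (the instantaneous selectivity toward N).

S_{N/P} = r_N/r_P = (k₁·C_M)/(k₂) = (k₁/k₂)·C_M.
= (0.211×4.300) / (2.15) = 0.9073/2.150 = 0.422.

0.422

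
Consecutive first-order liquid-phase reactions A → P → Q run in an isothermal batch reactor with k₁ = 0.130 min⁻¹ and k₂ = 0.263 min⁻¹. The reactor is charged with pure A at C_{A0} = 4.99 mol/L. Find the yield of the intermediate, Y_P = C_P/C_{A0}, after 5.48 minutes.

The intermediate concentration in a first-order A→B→C sequence is C_P = k₁C_{A0}(e^(−k₁t) − e^(−k₂t))/(k₂−k₁).
e^(−k₁t) = e^(−0.130×5.48) = e^(−0.7124) = 0.4905; e^(−k₂t) = e^(−1.441) = 0.2366.
C_P = 0.130×4.99/(0.263−0.130) × (0.4905−0.2366) = 4.877×0.2538 = 1.238 mol/L.
Y_P = C_P/C_{A0} = 1.238/4.99 = 0.248.

0.248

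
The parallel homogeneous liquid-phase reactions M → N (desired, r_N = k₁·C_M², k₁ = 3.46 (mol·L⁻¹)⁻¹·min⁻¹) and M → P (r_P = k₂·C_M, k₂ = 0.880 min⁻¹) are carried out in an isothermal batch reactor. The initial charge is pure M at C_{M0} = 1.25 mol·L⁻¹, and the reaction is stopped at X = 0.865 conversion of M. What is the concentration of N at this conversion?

0.759 mol·L⁻¹

C_M = C_{M0}(1−X) = 0.1688 mol·L⁻¹.
Along a PFR/batch, dC_P/dC_M = −r_P/(r_N+r_P) = −k₂/(k₂+k₁·C_M).
Integrating from C_{M0} to C_M: C_P = (0.880/3.46)·ln[(0.880+3.46·1.25)/(0.880+3.46·0.169)] = 0.2543·ln(5.205/1.464) = 0.3226 mol·L⁻¹.
Then C_N = (C_{M0}−C_M) − C_P = 1.081 − 0.3226 = 0.7586 mol·L⁻¹.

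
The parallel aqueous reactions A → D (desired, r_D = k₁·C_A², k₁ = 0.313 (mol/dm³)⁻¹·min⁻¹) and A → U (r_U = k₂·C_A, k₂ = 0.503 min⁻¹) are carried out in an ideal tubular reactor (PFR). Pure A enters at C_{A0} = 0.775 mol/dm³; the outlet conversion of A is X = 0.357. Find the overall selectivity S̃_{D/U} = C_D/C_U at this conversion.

C_A = C_{A0}(1−X) = 0.4983 mol/dm³.
Along a PFR/batch, dC_U/dC_A = −r_U/(r_D+r_U) = −k₂/(k₂+k₁·C_A).
Integrating from C_{A0} to C_A: C_U = (0.503/0.313)·ln[(0.503+0.313·0.775)/(0.503+0.313·0.498)] = 1.607·ln(0.7456/0.6590) = 0.1984 mol/dm³.
Then C_D = (C_{A0}−C_A) − C_U = 0.2767 − 0.1984 = 0.07826 mol/dm³.
S̃_{D/U} = C_D/C_U = 0.07826/0.1984 = 0.394.

0.394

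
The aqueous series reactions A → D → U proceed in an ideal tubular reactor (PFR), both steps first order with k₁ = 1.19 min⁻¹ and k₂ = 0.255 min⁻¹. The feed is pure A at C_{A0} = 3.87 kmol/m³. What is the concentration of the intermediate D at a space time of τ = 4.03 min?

1.72 kmol/m³

The intermediate concentration in a first-order A→B→C sequence is C_D = k₁C_{A0}(e^(−k₁τ) − e^(−k₂τ))/(k₂−k₁).
e^(−k₁τ) = e^(−1.19×4.03) = e^(−4.796) = 0.008265; e^(−k₂τ) = e^(−1.028) = 0.3578.
C_D = 1.19×3.87/(0.255−1.19) × (0.008265−0.3578) = (-4.925)×(-0.3496) = 1.722 kmol/m³.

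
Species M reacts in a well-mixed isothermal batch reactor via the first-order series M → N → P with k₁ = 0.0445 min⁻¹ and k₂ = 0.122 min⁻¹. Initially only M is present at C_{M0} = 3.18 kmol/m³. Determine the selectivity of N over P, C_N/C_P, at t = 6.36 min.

For first-order series with pure M initially, C_N(t) = k₁C_{M0}/(k₂−k₁)·(e^(−k₁t) − e^(−k₂t)).
e^(−k₁t) = e^(−0.0445×6.36) = e^(−0.2830) = 0.7535; e^(−k₂t) = e^(−0.7759) = 0.4603.
C_N = 0.0445×3.18/(0.122−0.0445) × (0.7535−0.4603) = 1.826×0.2932 = 0.5354 kmol/m³.
C_M = C_{M0}e^(−k₁t) = 2.396 kmol/m³, so C_P = C_{M0}−C_M−C_N = 0.2484 kmol/m³; C_N/C_P = 2.16.

2.16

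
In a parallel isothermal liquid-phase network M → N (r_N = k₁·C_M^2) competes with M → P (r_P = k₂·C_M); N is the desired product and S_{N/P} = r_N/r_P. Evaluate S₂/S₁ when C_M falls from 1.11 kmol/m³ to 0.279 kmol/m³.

S_{N/P} = (k₁/k₂)·C_M, so S₂/S₁ = (C_{M,2}/C_{M,1}).
= 0.279/1.11 = 0.251.

0.251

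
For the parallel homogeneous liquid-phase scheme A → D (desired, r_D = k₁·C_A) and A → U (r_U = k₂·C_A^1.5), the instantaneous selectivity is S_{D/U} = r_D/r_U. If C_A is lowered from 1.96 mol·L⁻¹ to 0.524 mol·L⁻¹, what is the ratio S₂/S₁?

1.93

S_{D/U} = (k₁/k₂)·C_A^-0.5, so S₂/S₁ = (C_{A,2}/C_{A,1})^-0.5.
= (0.524/1.96)^(-0.5) = (0.2673)^(-0.5) = 1.93.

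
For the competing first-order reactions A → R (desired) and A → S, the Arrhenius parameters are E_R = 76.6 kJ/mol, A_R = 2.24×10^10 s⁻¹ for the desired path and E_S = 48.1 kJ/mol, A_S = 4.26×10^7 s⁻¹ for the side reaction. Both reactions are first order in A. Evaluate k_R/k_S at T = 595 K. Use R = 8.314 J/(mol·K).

Since both paths have the same order in A, the concentration cancels and S_{R/S} = k_R/k_S = (A_R/A_S)·exp[(E_S−E_R)/(RT)].
(E_S−E_R)/(RT) = (48.1−76.6)×10³/(8.314×595) = -28500/4947 = -5.761.
k_R/k_S = (2.24×10^10/4.26×10^7)·exp(-5.761) = 525.8 × 0.003147 = 1.65.

1.65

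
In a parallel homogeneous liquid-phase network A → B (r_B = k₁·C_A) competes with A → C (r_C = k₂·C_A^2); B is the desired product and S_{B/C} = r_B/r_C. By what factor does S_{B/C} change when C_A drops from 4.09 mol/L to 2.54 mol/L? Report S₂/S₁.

S_{B/C} = (k₁/k₂)·C_A⁻¹, so S₂/S₁ = (C_{A,2}/C_{A,1})⁻¹.
= 4.09/2.54 = 1.61.
Selectivity toward B rises as C_A falls — low-concentration operation is favoured.

1.61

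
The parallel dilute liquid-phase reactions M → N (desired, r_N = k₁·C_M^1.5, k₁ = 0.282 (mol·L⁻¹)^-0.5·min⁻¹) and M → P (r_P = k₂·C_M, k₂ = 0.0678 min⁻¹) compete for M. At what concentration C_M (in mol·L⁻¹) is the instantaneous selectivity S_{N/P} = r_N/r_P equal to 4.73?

S_{N/P} = (k₁/k₂)·C_M^0.5 ⇒ C_M = (S·k₂/k₁)^(2).
= (4.73×0.0678/0.282)^(2) = (1.137)^(2) = 1.29 mol·L⁻¹.

1.29 mol·L⁻¹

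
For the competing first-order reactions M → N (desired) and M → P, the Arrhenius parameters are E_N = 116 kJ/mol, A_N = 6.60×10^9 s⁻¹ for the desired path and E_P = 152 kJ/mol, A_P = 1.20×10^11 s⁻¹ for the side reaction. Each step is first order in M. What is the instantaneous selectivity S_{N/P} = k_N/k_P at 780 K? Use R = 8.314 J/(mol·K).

14.2

k_N/k_P = (A_N/A_P)·exp[−(E_N−E_P)/(RT)] = (A_N/A_P)·exp[(E_P−E_N)/(RT)].
(E_P−E_N)/(RT) = (152−116)×10³/(8.314×780) = 36000/6485 = 5.551.
k_N/k_P = (6.60×10^9/1.20×10^11)·exp(5.551) = 0.05500 × 257.6 = 14.2.
Since E_N < E_P, lowering the temperature improves selectivity toward N.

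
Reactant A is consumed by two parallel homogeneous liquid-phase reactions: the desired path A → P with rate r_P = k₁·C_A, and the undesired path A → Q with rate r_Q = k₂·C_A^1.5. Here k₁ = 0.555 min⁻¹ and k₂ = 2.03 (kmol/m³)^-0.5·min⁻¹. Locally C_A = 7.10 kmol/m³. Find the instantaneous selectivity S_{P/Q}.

S_{P/Q} = r_P/r_Q = (k₁·C_A)/(k₂·C_A^1.5) = (k₁/k₂)·C_A^-0.5.
= (0.555×7.100) / (2.03×7.100^1.5) = 3.941/38.40 = 0.103.

0.103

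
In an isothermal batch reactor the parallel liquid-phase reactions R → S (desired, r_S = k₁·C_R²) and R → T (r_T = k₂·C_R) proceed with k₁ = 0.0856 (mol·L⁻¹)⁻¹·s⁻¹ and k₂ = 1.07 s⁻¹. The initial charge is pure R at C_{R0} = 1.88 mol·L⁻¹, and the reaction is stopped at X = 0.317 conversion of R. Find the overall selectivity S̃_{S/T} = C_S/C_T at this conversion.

C_R = C_{R0}(1−X) = 1.284 mol·L⁻¹.
Along a PFR/batch, dC_T/dC_R = −r_T/(r_S+r_T) = −k₂/(k₂+k₁·C_R).
Integrating from C_{R0} to C_R: C_T = (1.07/0.0856)·ln[(1.07+0.0856·1.88)/(1.07+0.0856·1.28)] = 12.50·ln(1.231/1.180) = 0.5291 mol·L⁻¹.
Then C_S = (C_{R0}−C_R) − C_T = 0.5960 − 0.5291 = 0.06687 mol·L⁻¹.
S̃_{S/T} = C_S/C_T = 0.06687/0.5291 = 0.126.

0.126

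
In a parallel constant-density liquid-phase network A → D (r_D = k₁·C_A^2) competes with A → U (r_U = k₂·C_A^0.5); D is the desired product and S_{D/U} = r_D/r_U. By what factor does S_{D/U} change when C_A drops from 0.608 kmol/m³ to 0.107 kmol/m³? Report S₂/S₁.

S_{D/U} = (k₁/k₂)·C_A^1.5, so S₂/S₁ = (C_{A,2}/C_{A,1})^1.5.
= (0.107/0.608)^1.5 = (0.1760)^1.5 = 0.0738.

0.0738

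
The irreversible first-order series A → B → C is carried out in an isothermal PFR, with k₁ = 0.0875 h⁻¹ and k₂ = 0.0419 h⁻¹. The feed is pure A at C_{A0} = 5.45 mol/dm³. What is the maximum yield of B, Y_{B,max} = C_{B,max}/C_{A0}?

Evaluating C_B at τ_opt = ln(k₂/k₁)/(k₂−k₁) gives C_{B,max}/C_{A0} = (k₁/k₂)^[k₂/(k₂−k₁)].
= (0.0875/0.0419)^(0.0419/(0.0419−0.0875)) = (2.088)^(-0.9189) = 0.5083.

0.508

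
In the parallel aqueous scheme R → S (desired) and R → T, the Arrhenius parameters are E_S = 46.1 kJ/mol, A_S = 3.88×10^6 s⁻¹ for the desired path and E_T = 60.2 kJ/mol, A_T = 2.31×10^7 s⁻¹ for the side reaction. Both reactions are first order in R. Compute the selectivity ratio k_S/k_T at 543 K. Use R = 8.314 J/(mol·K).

With equal orders, S_{S/T} = k_S/k_T = (A_S/A_T)·exp[(E_T−E_S)/(RT)].
(E_T−E_S)/(RT) = (60.2−46.1)×10³/(8.314×543) = 14100/4515 = 3.123.
k_S/k_T = (3.88×10^6/2.31×10^7)·exp(3.123) = 0.1680 × 22.72 = 3.82.

3.82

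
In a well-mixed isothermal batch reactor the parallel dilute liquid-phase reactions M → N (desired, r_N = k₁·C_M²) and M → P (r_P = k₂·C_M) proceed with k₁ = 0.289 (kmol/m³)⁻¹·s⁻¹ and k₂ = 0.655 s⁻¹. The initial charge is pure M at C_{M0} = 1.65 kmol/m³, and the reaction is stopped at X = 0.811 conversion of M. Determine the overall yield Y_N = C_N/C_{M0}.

C_M = C_{M0}(1−X) = 0.3118 kmol/m³.
Along a PFR/batch, dC_P/dC_M = −r_P/(r_N+r_P) = −k₂/(k₂+k₁·C_M).
Integrating from C_{M0} to C_M: C_P = (0.655/0.289)·ln[(0.655+0.289·1.65)/(0.655+0.289·0.312)] = 2.266·ln(1.132/0.7451) = 0.9475 kmol/m³.
Then C_N = (C_{M0}−C_M) − C_P = 1.338 − 0.9475 = 0.3907 kmol/m³.
Y_N = C_N/C_{M0} = 0.3907/1.65 = 0.237.

0.237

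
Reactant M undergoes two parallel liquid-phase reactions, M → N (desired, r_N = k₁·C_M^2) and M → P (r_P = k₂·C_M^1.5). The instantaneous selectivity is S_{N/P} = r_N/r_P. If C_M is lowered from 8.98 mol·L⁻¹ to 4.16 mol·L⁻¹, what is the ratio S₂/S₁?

S_{N/P} = (k₁/k₂)·C_M^0.5, so S₂/S₁ = (C_{M,2}/C_{M,1})^0.5.
= (4.16/8.98)^0.5 = (0.4633)^0.5 = 0.681.
Selectivity toward N falls as C_M falls — high-concentration operation is favoured.

0.681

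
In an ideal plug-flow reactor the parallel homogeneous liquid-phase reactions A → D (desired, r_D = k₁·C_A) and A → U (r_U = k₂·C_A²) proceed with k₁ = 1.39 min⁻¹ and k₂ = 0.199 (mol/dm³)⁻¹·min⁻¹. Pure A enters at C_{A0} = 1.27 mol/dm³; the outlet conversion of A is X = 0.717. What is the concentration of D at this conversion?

C_A = C_{A0}(1−X) = 0.3594 mol/dm³.
Along a PFR/batch, dC_D/dC_A = −r_D/(r_D+r_U) = −k₁/(k₁+k₂·C_A).
Integrating from C_{A0} to C_A: C_D = (1.39/0.199)·ln[(1.39+0.199·1.27)/(1.39+0.199·0.359)] = 6.985·ln(1.643/1.462) = 0.8164 mol/dm³.

0.816 mol/dm³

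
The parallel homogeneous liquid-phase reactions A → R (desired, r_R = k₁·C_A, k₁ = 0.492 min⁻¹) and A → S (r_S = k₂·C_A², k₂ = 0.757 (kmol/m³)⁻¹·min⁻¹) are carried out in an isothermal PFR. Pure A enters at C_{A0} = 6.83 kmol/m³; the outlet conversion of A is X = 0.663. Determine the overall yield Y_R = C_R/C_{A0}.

0.0885

C_A = C_{A0}(1−X) = 2.302 kmol/m³.
Along a PFR/batch, dC_R/dC_A = −r_R/(r_R+r_S) = −k₁/(k₁+k₂·C_A).
Integrating from C_{A0} to C_A: C_R = (0.492/0.757)·ln[(0.492+0.757·6.83)/(0.492+0.757·2.30)] = 0.6499·ln(5.662/2.234) = 0.6043 kmol/m³.
Y_R = C_R/C_{A0} = 0.6043/6.83 = 0.0885.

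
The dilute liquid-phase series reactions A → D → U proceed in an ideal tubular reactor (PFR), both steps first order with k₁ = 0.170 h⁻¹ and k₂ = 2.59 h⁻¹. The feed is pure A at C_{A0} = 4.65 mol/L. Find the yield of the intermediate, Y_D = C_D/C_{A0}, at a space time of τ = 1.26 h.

0.0540

The intermediate concentration in a first-order A→B→C sequence is C_D = k₁C_{A0}(e^(−k₁τ) − e^(−k₂τ))/(k₂−k₁).
e^(−k₁τ) = e^(−0.170×1.26) = e^(−0.2142) = 0.8072; e^(−k₂τ) = e^(−3.263) = 0.03826.
C_D = 0.170×4.65/(2.59−0.170) × (0.8072−0.03826) = 0.3267×0.7689 = 0.2512 mol/L.
Y_D = C_D/C_{A0} = 0.2512/4.65 = 0.0540.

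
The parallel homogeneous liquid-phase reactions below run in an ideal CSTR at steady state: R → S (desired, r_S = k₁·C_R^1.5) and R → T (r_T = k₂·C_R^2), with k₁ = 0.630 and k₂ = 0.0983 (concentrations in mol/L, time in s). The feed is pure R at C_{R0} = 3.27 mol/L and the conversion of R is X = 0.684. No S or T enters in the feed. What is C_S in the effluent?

Exit C_R = C_{R0}(1−X) = 3.27×0.316 = 1.033 mol/L.
Rates in a CSTR are evaluated at the outlet concentration: r_S = 0.630×1.033^1.5 = 0.6617, r_T = 0.0983×1.033^2 = 0.1050.
Fraction of consumed R going to S: r_S/(r_S+r_T) = 0.8631.
C_S = 0.8631·C_{R0}·X = 0.8631×3.27×0.684 = 1.93 mol/L.

1.93 mol/L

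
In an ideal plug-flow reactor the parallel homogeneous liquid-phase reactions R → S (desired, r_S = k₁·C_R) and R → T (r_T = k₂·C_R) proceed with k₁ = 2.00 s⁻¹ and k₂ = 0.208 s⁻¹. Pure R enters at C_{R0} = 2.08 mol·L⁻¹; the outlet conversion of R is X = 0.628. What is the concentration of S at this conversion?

C_R = C_{R0}(1−X) = 0.7738 mol·L⁻¹.
Both paths are first order in R, so the instantaneous fraction to S is constant: dC_S/d(−C_R) = k₁/(k₁+k₂) = 0.9058.
C_S = 0.9058·(C_{R0}−C_R) = 0.9058×1.306 = 1.18 mol·L⁻¹.

1.18 mol·L⁻¹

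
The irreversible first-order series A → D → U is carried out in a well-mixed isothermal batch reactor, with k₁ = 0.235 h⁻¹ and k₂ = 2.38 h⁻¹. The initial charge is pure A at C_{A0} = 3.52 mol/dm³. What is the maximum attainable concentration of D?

Evaluating C_D at t_opt = ln(k₂/k₁)/(k₂−k₁) gives C_{D,max}/C_{A0} = (k₁/k₂)^[k₂/(k₂−k₁)].
= (0.235/2.38)^(2.38/(2.38−0.235)) = (0.09874)^(1.110) = 0.07662.
C_{D,max} = 0.07662×3.52 = 0.270 mol/dm³.

0.270 mol/dm³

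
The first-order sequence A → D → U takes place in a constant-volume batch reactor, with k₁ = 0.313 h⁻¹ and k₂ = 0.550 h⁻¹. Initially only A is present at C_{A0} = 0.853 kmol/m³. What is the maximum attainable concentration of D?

Evaluating C_D at t_opt = ln(k₂/k₁)/(k₂−k₁) gives C_{D,max}/C_{A0} = (k₁/k₂)^[k₂/(k₂−k₁)].
= (0.313/0.550)^(0.550/(0.550−0.313)) = (0.5691)^(2.321) = 0.2703.
C_{D,max} = 0.2703×0.853 = 0.231 kmol/m³.

0.231 kmol/m³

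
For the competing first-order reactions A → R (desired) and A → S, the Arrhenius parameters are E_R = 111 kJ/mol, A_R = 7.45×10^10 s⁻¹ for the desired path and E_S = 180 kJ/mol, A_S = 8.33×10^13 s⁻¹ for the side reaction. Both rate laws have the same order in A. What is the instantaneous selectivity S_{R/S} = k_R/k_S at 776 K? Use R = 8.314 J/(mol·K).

39.5

With equal orders, S_{R/S} = k_R/k_S = (A_R/A_S)·exp[(E_S−E_R)/(RT)].
(E_S−E_R)/(RT) = (180−111)×10³/(8.314×776) = 69000/6452 = 10.69.
k_R/k_S = (7.45×10^10/8.33×10^13)·exp(10.69) = 8.944×10^-4 × 44131 = 39.5.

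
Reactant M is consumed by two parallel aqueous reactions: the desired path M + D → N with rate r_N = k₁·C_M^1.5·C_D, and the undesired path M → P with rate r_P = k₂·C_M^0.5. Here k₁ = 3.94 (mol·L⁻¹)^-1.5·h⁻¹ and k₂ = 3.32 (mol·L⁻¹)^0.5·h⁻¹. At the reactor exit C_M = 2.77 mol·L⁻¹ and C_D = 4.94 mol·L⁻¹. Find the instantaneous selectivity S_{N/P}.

S_{N/P} = r_N/r_P = (k₁·C_M^1.5·C_D)/(k₂·C_M^0.5) = (k₁/k₂)·C_M·C_D.
= (3.94×2.770^1.5×4.940) / (3.32×2.770^0.5) = 89.73/5.526 = 16.2.
Since the desired path is higher order in M, keeping C_M high (PFR or concentrated feed) favours N.

16.2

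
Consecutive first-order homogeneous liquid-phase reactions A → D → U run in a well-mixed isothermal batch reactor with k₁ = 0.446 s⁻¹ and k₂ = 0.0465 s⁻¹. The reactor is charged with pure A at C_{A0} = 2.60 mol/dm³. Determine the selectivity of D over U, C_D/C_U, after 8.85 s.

Solving the coupled first-order balances gives C_D(t) = [k₁/(k₂−k₁)]·C_{A0}·(e^(−k₁t) − e^(−k₂t)).
e^(−k₁t) = e^(−0.446×8.85) = e^(−3.947) = 0.01931; e^(−k₂t) = e^(−0.4115) = 0.6626.
C_D = 0.446×2.60/(0.0465−0.446) × (0.01931−0.6626) = (-2.903)×(-0.6433) = 1.867 mol/dm³.
C_A = C_{A0}e^(−k₁t) = 0.05021 mol/dm³, so C_U = C_{A0}−C_A−C_D = 0.6824 mol/dm³; C_D/C_U = 2.74.

2.74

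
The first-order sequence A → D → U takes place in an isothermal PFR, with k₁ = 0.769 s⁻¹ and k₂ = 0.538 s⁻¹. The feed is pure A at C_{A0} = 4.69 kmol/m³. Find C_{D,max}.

Evaluating C_D at τ_opt = ln(k₂/k₁)/(k₂−k₁) gives C_{D,max}/C_{A0} = (k₁/k₂)^[k₂/(k₂−k₁)].
= (0.769/0.538)^(0.538/(0.538−0.769)) = (1.429)^(-2.329) = 0.4352.
C_{D,max} = 0.4352×4.69 = 2.04 kmol/m³.

2.04 kmol/m³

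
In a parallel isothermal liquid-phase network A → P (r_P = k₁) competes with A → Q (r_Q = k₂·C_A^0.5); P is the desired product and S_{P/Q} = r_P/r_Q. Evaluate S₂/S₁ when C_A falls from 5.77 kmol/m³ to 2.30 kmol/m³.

S_{P/Q} = (k₁/k₂)·C_A^-0.5, so S₂/S₁ = (C_{A,2}/C_{A,1})^-0.5.
= (2.30/5.77)^(-0.5) = (0.3986)^(-0.5) = 1.58.
Selectivity toward P rises as C_A falls — low-concentration operation is favoured.

1.58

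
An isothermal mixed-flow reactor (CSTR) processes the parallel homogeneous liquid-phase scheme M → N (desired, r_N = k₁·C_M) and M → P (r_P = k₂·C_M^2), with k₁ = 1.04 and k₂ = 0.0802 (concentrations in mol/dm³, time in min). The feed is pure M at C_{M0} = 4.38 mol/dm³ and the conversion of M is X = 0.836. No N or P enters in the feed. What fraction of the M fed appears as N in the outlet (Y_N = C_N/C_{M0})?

0.792

Exit C_M = C_{M0}(1−X) = 4.38×0.164 = 0.7183 mol/dm³.
Rates in a CSTR are evaluated at the outlet concentration: r_N = 1.04×0.7183 = 0.7471, r_P = 0.0802×0.7183^2 = 0.04138.
Fraction of consumed M going to N: r_N/(r_N+r_P) = 0.9475.
C_N = 0.9475·C_{M0}·X = 0.9475×4.38×0.836 = 3.47 mol/dm³; Y_N = C_N/C_{M0} = 0.792.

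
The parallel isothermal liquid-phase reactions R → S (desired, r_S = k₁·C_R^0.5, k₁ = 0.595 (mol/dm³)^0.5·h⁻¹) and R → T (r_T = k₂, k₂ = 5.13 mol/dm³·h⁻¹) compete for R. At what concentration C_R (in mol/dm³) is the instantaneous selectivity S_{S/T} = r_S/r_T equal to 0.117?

S_{S/T} = (k₁/k₂)·C_R^0.5 ⇒ C_R = (S·k₂/k₁)^(2).
= (0.117×5.13/0.595)^(2) = (1.009)^(2) = 1.02 mol/dm³.

1.02 mol/dm³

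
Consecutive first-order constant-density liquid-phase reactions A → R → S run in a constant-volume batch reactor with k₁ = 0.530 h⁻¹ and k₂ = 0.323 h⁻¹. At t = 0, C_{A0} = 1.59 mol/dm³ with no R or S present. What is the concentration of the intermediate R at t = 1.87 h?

0.714 mol/dm³

Solving the coupled first-order balances gives C_R(t) = [k₁/(k₂−k₁)]·C_{A0}·(e^(−k₁t) − e^(−k₂t)).
e^(−k₁t) = e^(−0.530×1.87) = e^(−0.9911) = 0.3712; e^(−k₂t) = e^(−0.6040) = 0.5466.
C_R = 0.530×1.59/(0.323−0.530) × (0.3712−0.5466) = (-4.071)×(-0.1754) = 0.7142 mol/dm³.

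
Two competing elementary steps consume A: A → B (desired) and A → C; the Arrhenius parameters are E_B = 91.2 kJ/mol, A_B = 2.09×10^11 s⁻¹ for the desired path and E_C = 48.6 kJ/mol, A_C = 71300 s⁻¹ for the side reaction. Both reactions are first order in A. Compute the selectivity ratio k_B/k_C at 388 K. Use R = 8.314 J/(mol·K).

5.39

k_B/k_C = (A_B/A_C)·exp[−(E_B−E_C)/(RT)] = (A_B/A_C)·exp[(E_C−E_B)/(RT)].
(E_C−E_B)/(RT) = (48.6−91.2)×10³/(8.314×388) = -42600/3226 = -13.21.
k_B/k_C = (2.09×10^11/71300)·exp(-13.21) = 2.931×10^6 × 1.840×10^-6 = 5.39.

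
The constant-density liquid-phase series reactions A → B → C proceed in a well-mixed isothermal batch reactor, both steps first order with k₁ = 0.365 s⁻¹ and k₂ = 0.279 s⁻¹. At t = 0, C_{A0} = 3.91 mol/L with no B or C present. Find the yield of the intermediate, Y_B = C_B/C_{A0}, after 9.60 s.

For first-order series with pure A initially, C_B(t) = k₁C_{A0}/(k₂−k₁)·(e^(−k₁t) − e^(−k₂t)).
e^(−k₁t) = e^(−0.365×9.60) = e^(−3.504) = 0.03008; e^(−k₂t) = e^(−2.678) = 0.06867.
C_B = 0.365×3.91/(0.279−0.365) × (0.03008−0.06867) = (-16.59)×(-0.03860) = 0.6405 mol/L.
Y_B = C_B/C_{A0} = 0.6405/3.91 = 0.164.

0.164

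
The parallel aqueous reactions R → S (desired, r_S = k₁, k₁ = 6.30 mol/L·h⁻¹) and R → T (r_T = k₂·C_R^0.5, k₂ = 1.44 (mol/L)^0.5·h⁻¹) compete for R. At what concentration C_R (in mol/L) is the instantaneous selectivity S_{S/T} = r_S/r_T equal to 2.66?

2.71 mol/L

S_{S/T} = (k₁/k₂)·C_R^-0.5 ⇒ C_R = (S·k₂/k₁)^(-2).
= (2.66×1.44/6.30)^(-2) = (0.6080)^(-2) = 2.71 mol/L.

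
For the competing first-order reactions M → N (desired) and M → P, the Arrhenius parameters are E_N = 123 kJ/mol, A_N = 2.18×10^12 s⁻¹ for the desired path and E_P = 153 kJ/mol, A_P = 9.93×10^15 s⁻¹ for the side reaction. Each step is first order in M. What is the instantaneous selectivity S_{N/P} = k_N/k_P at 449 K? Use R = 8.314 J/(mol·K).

0.679

k_N/k_P = (A_N/A_P)·exp[−(E_N−E_P)/(RT)] = (A_N/A_P)·exp[(E_P−E_N)/(RT)].
(E_P−E_N)/(RT) = (153−123)×10³/(8.314×449) = 30000/3733 = 8.036.
k_N/k_P = (2.18×10^12/9.93×10^15)·exp(8.036) = 2.195×10^-4 × 3092 = 0.679.
Since E_N < E_P, lowering the temperature improves selectivity toward N.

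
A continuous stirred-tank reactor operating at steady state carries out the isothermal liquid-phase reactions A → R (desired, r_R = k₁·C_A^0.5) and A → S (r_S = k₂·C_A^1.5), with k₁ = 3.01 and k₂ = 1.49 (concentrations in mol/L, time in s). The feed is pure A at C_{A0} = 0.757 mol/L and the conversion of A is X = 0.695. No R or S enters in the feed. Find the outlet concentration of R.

Exit C_A = C_{A0}(1−X) = 0.757×0.305 = 0.2309 mol/L.
A CSTR operates uniformly at the exit composition, giving r_R = 1.446 and r_S = 0.1653 (each k·C_A^n at C_A = 0.2309).
Fraction of consumed A going to R: r_R/(r_R+r_S) = 0.8974.
C_R = 0.8974·C_{A0}·X = 0.8974×0.757×0.695 = 0.472 mol/L.

0.472 mol/L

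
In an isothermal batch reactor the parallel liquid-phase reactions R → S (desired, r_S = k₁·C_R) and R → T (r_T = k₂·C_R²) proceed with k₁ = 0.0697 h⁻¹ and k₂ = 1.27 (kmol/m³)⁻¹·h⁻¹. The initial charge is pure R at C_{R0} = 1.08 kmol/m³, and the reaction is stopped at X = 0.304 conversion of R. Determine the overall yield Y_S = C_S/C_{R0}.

0.0174

C_R = C_{R0}(1−X) = 0.7517 kmol/m³.
Along a PFR/batch, dC_S/dC_R = −r_S/(r_S+r_T) = −k₁/(k₁+k₂·C_R).
Integrating from C_{R0} to C_R: C_S = (0.0697/1.27)·ln[(0.0697+1.27·1.08)/(0.0697+1.27·0.752)] = 0.05488·ln(1.441/1.024) = 0.01874 kmol/m³.
Y_S = C_S/C_{R0} = 0.01874/1.08 = 0.0174.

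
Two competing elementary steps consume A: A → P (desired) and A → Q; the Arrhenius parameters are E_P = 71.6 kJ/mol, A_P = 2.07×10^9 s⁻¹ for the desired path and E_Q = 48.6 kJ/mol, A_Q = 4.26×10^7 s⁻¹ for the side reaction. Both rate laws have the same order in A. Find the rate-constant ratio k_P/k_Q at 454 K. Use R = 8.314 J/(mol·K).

0.110

Since both paths have the same order in A, the concentration cancels and S_{P/Q} = k_P/k_Q = (A_P/A_Q)·exp[(E_Q−E_P)/(RT)].
(E_Q−E_P)/(RT) = (48.6−71.6)×10³/(8.314×454) = -23000/3775 = -6.093.
k_P/k_Q = (2.07×10^9/4.26×10^7)·exp(-6.093) = 48.59 × 0.002258 = 0.110.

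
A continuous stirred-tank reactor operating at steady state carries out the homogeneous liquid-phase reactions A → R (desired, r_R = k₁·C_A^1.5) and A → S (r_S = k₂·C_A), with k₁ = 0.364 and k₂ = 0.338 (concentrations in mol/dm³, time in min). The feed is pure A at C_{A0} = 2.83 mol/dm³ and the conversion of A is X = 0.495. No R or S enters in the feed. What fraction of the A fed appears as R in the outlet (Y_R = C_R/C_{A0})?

Exit C_A = C_{A0}(1−X) = 2.83×0.505 = 1.429 mol/dm³.
In a CSTR the entire volume is at exit conditions, so r_R = 0.364×1.429^1.5 = 0.6219 and r_S = 0.338×1.429 = 0.4831.
Fraction of consumed A going to R: r_R/(r_R+r_S) = 0.5628.
C_R = 0.5628·C_{A0}·X = 0.5628×2.83×0.495 = 0.788 mol/dm³; Y_R = C_R/C_{A0} = 0.279.

0.279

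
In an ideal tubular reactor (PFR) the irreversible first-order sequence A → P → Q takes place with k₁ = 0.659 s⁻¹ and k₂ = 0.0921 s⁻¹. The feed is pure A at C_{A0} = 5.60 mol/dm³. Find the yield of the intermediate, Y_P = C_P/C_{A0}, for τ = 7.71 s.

The intermediate concentration in a first-order A→B→C sequence is C_P = k₁C_{A0}(e^(−k₁τ) − e^(−k₂τ))/(k₂−k₁).
e^(−k₁τ) = e^(−0.659×7.71) = e^(−5.081) = 0.006214; e^(−k₂τ) = e^(−0.7101) = 0.4916.
C_P = 0.659×5.60/(0.0921−0.659) × (0.006214−0.4916) = (-6.510)×(-0.4854) = 3.160 mol/dm³.
Y_P = C_P/C_{A0} = 3.160/5.60 = 0.564.

0.564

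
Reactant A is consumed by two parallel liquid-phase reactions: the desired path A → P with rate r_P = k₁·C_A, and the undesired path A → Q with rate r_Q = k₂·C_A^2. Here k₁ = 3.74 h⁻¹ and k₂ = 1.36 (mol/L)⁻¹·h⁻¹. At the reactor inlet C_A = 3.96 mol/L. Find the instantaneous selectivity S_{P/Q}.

S_{P/Q} = r_P/r_Q = (k₁·C_A)/(k₂·C_A^2) = (k₁/k₂)·C_A⁻¹.
= (3.74×3.960) / (1.36×3.960^2) = 14.81/21.33 = 0.694.

0.694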